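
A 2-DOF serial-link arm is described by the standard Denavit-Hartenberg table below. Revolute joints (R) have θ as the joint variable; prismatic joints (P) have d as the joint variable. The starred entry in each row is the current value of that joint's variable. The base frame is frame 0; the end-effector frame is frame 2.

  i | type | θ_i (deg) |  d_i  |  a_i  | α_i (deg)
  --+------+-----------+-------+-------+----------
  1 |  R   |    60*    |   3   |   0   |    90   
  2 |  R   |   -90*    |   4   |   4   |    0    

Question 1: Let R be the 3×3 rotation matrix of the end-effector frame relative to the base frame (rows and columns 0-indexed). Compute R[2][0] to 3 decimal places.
-1.000

End-effector x-axis (col 0 of R) = (0.0000,0.0000,-1.0000)
R[2][0] = -1.0000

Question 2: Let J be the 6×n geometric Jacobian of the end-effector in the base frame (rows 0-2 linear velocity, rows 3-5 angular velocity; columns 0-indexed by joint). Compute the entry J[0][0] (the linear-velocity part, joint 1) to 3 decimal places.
axis z_0 = ẑ; lever o_n−o_0 = (3.4641,-2.0000,-1.0000)
cross product → J_v[:, 0] = (2.0000,3.4641,-0.0000)
J_ω[:, 0] = z_0
entry J[0][0] = 2.0000

2.000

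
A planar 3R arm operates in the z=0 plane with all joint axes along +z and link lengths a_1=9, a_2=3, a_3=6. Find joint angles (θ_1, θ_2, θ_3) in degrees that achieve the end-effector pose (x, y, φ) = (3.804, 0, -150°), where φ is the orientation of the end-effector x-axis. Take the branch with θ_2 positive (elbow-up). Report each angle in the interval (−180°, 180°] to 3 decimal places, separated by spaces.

0.000 89.997 120.003

wrist centre = target − a_3·(cos φ, sin φ) = (9.0002, 3.0000)
cos θ_2 = (90.0027−9²−3²)/(2·9·3) = 0.0001; θ_2 = 89.9971° (elbow-up)
β = atan2(3.0000,9.0002) = 18.4347°; ψ = atan2(3.0000,9.0002) = 18.4347°
θ_1 = β − ψ = 0.0000°
θ_3 = φ − θ_1 − θ_2 = 120.0029° (wrapped to (-180°,180°])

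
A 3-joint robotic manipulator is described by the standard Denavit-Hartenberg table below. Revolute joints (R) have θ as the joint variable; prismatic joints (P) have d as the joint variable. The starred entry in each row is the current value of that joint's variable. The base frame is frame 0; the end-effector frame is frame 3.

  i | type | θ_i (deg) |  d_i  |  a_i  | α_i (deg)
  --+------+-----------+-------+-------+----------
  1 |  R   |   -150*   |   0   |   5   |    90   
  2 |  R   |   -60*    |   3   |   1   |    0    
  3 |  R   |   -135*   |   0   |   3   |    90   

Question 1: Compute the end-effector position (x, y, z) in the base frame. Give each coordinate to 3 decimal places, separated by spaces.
-3.754 1.297 -0.090

after link 1: o_1 = (-4.3301, -2.5000, 0.0000)
after link 2: o_2 = (-6.2631, -0.1519, -0.8660)
after link 3: o_3 = (-3.7536, 1.2970, -0.0896)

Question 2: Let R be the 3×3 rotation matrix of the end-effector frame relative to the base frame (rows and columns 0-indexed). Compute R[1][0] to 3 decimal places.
End-effector x-axis (col 0 of R) = (0.8365,0.4830,0.2588)
R[1][0] = 0.4830

0.483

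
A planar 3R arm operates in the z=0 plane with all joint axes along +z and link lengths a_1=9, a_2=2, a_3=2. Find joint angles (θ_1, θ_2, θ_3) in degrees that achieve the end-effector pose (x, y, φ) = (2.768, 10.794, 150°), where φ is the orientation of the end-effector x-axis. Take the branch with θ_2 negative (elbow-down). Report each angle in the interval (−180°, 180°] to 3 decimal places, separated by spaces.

wrist centre = target − a_3·(cos φ, sin φ) = (4.5001, 9.7940)
cos θ_2 = (116.1729−9²−2²)/(2·9·2) = 0.8659; θ_2 = -30.0128° (elbow-down)
β = atan2(9.7940,4.5001) = 65.3226°; ψ = atan2(-1.0004,10.7318) = -5.3255°
θ_1 = β − ψ = 70.6482°
θ_3 = φ − θ_1 − θ_2 = 109.3646° (wrapped to (-180°,180°])

70.648 -30.013 109.365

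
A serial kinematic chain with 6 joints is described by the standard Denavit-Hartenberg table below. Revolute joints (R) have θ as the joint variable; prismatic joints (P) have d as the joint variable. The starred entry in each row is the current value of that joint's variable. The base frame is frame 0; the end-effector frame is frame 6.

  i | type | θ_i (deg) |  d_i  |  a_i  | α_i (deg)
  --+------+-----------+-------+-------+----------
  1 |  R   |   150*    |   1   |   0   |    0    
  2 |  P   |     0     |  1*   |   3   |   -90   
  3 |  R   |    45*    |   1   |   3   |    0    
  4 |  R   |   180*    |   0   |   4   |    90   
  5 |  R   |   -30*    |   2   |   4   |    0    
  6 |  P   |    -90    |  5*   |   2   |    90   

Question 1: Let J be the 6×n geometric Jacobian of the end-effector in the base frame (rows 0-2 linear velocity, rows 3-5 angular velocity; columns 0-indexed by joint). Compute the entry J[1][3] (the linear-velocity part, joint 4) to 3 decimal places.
axis z_3 = (-0.5000,-0.8660,0.0000); lever o_n−o_3 = (10.1111,-1.5282,-0.3789)
cross product → J_v[:, 3] = (0.3282,-0.1895,9.5206)
J_ω[:, 3] = z_3
entry J[1][3] = -0.1895

-0.189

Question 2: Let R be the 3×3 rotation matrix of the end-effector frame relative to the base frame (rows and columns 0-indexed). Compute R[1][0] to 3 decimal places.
End-effector x-axis (col 0 of R) = (0.1268,0.9268,-0.3536)
R[1][0] = 0.9268

0.927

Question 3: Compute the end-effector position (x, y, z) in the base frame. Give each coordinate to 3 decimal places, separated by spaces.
after link 1: o_1 = (0.0000, 0.0000, 1.0000)
after link 2: o_2 = (-2.5981, 1.5000, 2.0000)
after link 3: o_3 = (-4.9352, 1.6946, -0.1213)
after link 4: o_4 = (-2.4857, 0.2804, 2.7071)
after link 5: o_5 = (1.8604, 0.0806, 3.7424)
after link 6: o_6 = (5.1759, 0.1664, -0.5003)

5.176 0.166 -0.500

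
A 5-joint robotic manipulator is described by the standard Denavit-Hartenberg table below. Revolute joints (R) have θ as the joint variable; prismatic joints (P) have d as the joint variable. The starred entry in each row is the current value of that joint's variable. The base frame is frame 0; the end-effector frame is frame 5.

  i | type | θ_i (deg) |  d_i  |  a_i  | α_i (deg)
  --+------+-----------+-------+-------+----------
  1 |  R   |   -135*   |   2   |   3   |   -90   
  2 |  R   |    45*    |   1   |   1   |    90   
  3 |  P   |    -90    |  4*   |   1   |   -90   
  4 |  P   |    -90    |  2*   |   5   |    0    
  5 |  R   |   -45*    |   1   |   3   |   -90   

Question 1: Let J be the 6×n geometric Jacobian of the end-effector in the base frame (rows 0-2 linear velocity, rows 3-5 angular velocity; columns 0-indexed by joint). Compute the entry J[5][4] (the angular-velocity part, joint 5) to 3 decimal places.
-0.707

axis z_4 = (-0.5000,-0.5000,-0.7071); lever o_n−o_4 = (-0.0607,-3.0607,0.7929)
cross product → J_v[:, 4] = (-2.5607,0.4393,1.5000)
J_ω[:, 4] = z_4
entry J[5][4] = -0.7071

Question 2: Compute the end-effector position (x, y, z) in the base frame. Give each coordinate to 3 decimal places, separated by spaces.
-8.182 -11.182 7.036

after link 1: o_1 = (-2.1213, -2.1213, 2.0000)
after link 2: o_2 = (-1.9142, -3.3284, 1.2929)
after link 3: o_3 = (-4.6213, -4.6213, 4.1213)
after link 4: o_4 = (-8.1213, -8.1213, 6.2426)
after link 5: o_5 = (-8.1820, -11.1820, 7.0355)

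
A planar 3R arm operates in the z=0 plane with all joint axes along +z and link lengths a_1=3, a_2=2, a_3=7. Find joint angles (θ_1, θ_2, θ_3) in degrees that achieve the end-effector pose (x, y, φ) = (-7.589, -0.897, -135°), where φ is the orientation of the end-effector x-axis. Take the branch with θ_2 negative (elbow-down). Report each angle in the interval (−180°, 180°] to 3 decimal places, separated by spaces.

wrist centre = target − a_3·(cos φ, sin φ) = (-2.6393, 4.0527)
cos θ_2 = (23.3904−3²−2²)/(2·3·2) = 0.8659; θ_2 = -30.0180° (elbow-down)
β = atan2(4.0527,-2.6393) = 123.0732°; ψ = atan2(-1.0005,4.7317) = -11.9396°
θ_1 = β − ψ = 135.0128°
θ_3 = φ − θ_1 − θ_2 = 120.0053° (wrapped to (-180°,180°])

135.013 -30.018 120.005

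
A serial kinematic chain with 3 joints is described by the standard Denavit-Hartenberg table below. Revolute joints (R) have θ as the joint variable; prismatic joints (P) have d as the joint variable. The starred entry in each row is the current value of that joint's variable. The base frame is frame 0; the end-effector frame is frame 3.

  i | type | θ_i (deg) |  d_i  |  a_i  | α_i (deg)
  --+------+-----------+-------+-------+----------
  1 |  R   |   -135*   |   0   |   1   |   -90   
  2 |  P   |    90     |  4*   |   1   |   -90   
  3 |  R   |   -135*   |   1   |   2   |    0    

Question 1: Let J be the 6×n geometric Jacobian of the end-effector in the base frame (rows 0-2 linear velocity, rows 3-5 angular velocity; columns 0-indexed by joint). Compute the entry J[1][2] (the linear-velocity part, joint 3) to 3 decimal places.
axis z_2 = (0.7071,0.7071,-0.0000); lever o_n−o_2 = (1.7071,-0.2929,1.4142)
cross product → J_v[:, 2] = (1.0000,-1.0000,-1.4142)
J_ω[:, 2] = z_2
entry J[1][2] = -1.0000

-1.000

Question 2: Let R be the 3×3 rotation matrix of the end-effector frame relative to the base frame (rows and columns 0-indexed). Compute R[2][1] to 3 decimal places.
-0.707

End-effector y-axis (col 1 of R) = (0.5000,-0.5000,-0.7071)
R[2][1] = -0.7071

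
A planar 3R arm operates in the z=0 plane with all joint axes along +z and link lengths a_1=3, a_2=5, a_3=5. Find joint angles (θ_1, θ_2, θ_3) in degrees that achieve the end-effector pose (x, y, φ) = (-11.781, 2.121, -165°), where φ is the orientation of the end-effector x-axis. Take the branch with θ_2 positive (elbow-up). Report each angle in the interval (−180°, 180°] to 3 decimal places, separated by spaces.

wrist centre = target − a_3·(cos φ, sin φ) = (-6.9514, 3.4151)
cos θ_2 = (59.9844−3²−5²)/(2·3·5) = 0.8661; θ_2 = 29.9860° (elbow-up)
β = atan2(3.4151,-6.9514) = 153.8359°; ψ = atan2(2.4989,7.3307) = 18.8235°
θ_1 = β − ψ = 135.0124°
θ_3 = φ − θ_1 − θ_2 = 30.0016° (wrapped to (-180°,180°])

135.012 29.986 30.002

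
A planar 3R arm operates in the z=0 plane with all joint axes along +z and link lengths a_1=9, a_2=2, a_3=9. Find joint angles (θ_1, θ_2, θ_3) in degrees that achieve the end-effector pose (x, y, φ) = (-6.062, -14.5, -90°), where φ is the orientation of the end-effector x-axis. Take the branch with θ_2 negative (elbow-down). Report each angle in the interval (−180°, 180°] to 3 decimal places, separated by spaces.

-125.567 -120.004 155.571

wrist centre = target − a_3·(cos φ, sin φ) = (-6.0620, -5.5000)
cos θ_2 = (66.9978−9²−2²)/(2·9·2) = -0.5001; θ_2 = -120.0040° (elbow-down)
β = atan2(-5.5000,-6.0620) = -137.7828°; ψ = atan2(-1.7320,7.9999) = -12.2161°
θ_1 = β − ψ = -125.5668°
θ_3 = φ − θ_1 − θ_2 = 155.5707° (wrapped to (-180°,180°])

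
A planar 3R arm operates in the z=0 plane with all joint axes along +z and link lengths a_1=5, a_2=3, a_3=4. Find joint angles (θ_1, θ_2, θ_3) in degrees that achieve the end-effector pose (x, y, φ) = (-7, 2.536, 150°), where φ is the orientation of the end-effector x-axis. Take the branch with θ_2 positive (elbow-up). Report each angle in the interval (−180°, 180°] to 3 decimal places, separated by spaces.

wrist centre = target − a_3·(cos φ, sin φ) = (-3.5359, 0.5360)
cos θ_2 = (12.7899−5²−3²)/(2·5·3) = -0.7070; θ_2 = 134.9917° (elbow-up)
β = atan2(0.5360,-3.5359) = 171.3803°; ψ = atan2(2.1216,2.8790) = 36.3878°
θ_1 = β − ψ = 134.9924°
θ_3 = φ − θ_1 − θ_2 = -119.9841° (wrapped to (-180°,180°])

134.992 134.992 -119.984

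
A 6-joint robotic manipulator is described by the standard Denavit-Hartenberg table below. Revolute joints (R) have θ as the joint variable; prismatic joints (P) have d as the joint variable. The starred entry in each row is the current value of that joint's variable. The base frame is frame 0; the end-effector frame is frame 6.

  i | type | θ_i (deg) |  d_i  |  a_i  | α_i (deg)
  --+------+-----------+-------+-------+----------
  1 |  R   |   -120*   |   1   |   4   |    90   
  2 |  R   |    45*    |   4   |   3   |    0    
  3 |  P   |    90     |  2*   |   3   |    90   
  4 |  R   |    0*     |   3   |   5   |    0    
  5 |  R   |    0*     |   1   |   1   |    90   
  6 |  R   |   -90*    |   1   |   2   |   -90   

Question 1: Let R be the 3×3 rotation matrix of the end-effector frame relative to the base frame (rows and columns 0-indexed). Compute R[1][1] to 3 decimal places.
End-effector y-axis (col 1 of R) = (-0.8660,0.5000,0.0000)
R[1][1] = 0.5000

0.500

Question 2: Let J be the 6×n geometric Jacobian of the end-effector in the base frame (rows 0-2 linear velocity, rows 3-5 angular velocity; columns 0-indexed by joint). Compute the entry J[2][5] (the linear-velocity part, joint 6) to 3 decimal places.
1.414

axis z_5 = (0.8660,-0.5000,0.0000); lever o_n−o_5 = (1.5731,0.7247,-1.4142)
cross product → J_v[:, 5] = (0.7071,1.2247,1.4142)
J_ω[:, 5] = z_5
entry J[2][5] = 1.4142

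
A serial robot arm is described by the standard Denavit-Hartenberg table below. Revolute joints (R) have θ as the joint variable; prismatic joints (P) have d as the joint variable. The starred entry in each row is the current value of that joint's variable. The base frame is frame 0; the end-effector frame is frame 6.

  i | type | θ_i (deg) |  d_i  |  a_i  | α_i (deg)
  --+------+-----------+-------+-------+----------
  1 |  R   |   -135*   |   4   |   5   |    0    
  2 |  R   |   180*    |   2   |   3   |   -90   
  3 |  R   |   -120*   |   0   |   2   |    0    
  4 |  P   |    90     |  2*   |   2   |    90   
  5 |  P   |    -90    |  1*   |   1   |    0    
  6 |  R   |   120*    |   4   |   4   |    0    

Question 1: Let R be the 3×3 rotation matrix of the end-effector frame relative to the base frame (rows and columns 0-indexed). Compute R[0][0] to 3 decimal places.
0.177

End-effector x-axis (col 0 of R) = (0.1768,0.8839,0.4330)
R[0][0] = 0.1768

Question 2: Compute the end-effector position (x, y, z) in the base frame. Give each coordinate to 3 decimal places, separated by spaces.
-2.664 1.578 14.794

after link 1: o_1 = (-3.5355, -3.5355, 4.0000)
after link 2: o_2 = (-1.4142, -1.4142, 6.0000)
after link 3: o_3 = (-2.1213, -2.1213, 7.7321)
after link 4: o_4 = (-2.3108, 0.5176, 8.7321)
after link 5: o_5 = (-1.9572, -0.5430, 9.5981)
after link 6: o_6 = (-2.6643, 1.5783, 14.7942)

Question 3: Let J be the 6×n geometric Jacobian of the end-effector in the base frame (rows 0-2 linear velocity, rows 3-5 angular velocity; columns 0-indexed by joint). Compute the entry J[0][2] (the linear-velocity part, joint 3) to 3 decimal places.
6.218

axis z_2 = (-0.7071,0.7071,0.0000); lever o_n−o_2 = (-1.2501,2.9925,8.7942)
cross product → J_v[:, 2] = (6.2185,6.2185,-1.2321)
J_ω[:, 2] = z_2
entry J[0][2] = 6.2185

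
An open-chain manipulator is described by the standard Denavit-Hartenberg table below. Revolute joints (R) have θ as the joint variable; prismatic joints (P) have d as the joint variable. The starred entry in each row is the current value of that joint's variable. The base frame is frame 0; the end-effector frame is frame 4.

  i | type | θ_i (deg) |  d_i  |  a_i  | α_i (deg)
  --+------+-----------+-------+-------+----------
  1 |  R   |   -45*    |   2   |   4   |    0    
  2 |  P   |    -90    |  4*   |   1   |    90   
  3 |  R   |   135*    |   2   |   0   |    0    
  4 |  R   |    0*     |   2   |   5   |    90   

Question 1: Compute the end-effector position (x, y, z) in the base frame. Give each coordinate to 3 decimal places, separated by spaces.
1.793 1.793 9.536

after link 1: o_1 = (2.8284, -2.8284, 2.0000)
after link 2: o_2 = (2.1213, -3.5355, 6.0000)
after link 3: o_3 = (0.7071, -2.1213, 6.0000)
after link 4: o_4 = (1.7929, 1.7929, 9.5355)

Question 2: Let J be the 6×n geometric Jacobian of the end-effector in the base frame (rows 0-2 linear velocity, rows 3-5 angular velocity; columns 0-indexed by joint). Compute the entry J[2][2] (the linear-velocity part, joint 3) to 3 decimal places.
axis z_2 = (-0.7071,0.7071,0.0000); lever o_n−o_2 = (-0.3284,5.3284,3.5355)
cross product → J_v[:, 2] = (2.5000,2.5000,-3.5355)
J_ω[:, 2] = z_2
entry J[2][2] = -3.5355

-3.536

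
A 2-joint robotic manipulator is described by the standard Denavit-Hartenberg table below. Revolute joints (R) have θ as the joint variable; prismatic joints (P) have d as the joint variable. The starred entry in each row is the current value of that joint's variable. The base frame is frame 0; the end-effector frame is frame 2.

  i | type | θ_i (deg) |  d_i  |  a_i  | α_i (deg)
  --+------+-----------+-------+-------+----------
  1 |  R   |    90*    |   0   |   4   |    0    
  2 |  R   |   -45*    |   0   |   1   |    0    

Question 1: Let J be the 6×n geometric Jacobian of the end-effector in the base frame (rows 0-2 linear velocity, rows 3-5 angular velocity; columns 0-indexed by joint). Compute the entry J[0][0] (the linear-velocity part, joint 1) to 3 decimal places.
-4.707

axis z_0 = ẑ; lever o_n−o_0 = (0.7071,4.7071,0.0000)
cross product → J_v[:, 0] = (-4.7071,0.7071,0.0000)
J_ω[:, 0] = z_0
entry J[0][0] = -4.7071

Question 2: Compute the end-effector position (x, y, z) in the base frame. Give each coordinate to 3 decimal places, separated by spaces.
0.707 4.707 0.000

after link 1: o_1 = (0.0000, 4.0000, 0.0000)
after link 2: o_2 = (0.7071, 4.7071, 0.0000)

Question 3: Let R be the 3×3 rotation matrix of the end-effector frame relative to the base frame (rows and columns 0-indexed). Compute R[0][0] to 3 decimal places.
End-effector x-axis (col 0 of R) = (0.7071,0.7071,0.0000)
R[0][0] = 0.7071

0.707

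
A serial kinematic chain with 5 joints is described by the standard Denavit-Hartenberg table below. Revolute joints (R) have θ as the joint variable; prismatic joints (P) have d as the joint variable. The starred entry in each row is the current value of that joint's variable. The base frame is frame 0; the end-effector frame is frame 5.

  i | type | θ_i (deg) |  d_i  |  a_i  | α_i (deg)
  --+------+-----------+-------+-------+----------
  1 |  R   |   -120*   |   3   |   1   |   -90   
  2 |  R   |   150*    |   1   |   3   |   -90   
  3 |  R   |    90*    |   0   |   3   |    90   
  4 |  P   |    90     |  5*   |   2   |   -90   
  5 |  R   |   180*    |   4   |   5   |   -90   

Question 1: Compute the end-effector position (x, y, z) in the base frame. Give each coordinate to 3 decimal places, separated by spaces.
3.946 2.835 -3.598

after link 1: o_1 = (-0.5000, -0.8660, 3.0000)
after link 2: o_2 = (1.6651, 0.8840, 1.5000)
after link 3: o_3 = (-0.9330, 2.3840, 1.5000)
after link 4: o_4 = (1.7321, 7.0000, 0.7321)
after link 5: o_5 = (3.9462, 2.8349, -3.5981)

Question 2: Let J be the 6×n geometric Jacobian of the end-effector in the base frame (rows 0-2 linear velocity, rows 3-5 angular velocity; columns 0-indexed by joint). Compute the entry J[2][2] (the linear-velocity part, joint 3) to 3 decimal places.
-0.500

axis z_2 = (0.2500,0.4330,0.8660); lever o_n−o_2 = (2.2811,1.9510,-5.0981)
cross product → J_v[:, 2] = (-3.8971,3.2500,-0.5000)
J_ω[:, 2] = z_2
entry J[2][2] = -0.5000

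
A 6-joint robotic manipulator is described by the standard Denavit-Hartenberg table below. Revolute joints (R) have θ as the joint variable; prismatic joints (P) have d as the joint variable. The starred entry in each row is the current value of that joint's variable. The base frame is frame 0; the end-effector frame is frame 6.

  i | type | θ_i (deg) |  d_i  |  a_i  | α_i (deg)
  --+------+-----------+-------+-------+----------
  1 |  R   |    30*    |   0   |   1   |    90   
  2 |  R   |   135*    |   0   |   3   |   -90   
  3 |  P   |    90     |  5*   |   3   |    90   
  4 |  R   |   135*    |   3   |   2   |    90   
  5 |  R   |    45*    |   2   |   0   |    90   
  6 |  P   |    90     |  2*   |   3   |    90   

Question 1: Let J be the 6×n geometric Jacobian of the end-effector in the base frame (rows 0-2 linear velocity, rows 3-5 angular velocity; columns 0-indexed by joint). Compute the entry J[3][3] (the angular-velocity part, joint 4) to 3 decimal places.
-0.612

axis z_3 = (-0.6124,-0.3536,0.7071); lever o_n−o_3 = (-5.1752,-1.6931,-3.0858)
cross product → J_v[:, 3] = (2.2882,-5.5491,-0.7929)
J_ω[:, 3] = z_3
entry J[3][3] = -0.6124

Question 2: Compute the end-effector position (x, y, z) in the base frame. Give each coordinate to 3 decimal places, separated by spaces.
-10.708 -1.423 -4.500

after link 1: o_1 = (0.8660, 0.5000, 0.0000)
after link 2: o_2 = (-0.9711, -0.5607, 2.1213)
after link 3: o_3 = (-5.5330, 0.2696, -1.4142)
after link 4: o_4 = (-7.5290, -2.5158, -0.2929)
after link 5: o_5 = (-9.1021, -1.7910, -1.2929)
after link 6: o_6 = (-10.7082, -1.4235, -4.5000)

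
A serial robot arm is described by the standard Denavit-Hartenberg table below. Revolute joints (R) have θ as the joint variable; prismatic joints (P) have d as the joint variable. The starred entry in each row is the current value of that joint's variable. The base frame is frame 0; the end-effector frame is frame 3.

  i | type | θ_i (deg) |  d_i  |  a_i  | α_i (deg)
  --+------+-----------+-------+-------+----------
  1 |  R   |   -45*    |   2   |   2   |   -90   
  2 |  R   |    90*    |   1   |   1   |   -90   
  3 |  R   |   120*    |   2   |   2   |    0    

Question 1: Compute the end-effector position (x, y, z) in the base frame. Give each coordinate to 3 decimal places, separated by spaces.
-0.518 -0.518 2.000

after link 1: o_1 = (1.4142, -1.4142, 2.0000)
after link 2: o_2 = (2.1213, -0.7071, 1.0000)
after link 3: o_3 = (-0.5176, -0.5176, 2.0000)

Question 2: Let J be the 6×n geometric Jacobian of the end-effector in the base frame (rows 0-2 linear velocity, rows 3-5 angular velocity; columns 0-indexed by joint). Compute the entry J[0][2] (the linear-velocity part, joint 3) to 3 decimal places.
axis z_2 = (-0.7071,0.7071,-0.0000); lever o_n−o_2 = (-2.6390,0.1895,1.0000)
cross product → J_v[:, 2] = (0.7071,0.7071,1.7321)
J_ω[:, 2] = z_2
entry J[0][2] = 0.7071

0.707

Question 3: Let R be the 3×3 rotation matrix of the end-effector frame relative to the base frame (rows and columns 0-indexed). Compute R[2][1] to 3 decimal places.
0.866

End-effector y-axis (col 1 of R) = (0.3536,0.3536,0.8660)
R[2][1] = 0.8660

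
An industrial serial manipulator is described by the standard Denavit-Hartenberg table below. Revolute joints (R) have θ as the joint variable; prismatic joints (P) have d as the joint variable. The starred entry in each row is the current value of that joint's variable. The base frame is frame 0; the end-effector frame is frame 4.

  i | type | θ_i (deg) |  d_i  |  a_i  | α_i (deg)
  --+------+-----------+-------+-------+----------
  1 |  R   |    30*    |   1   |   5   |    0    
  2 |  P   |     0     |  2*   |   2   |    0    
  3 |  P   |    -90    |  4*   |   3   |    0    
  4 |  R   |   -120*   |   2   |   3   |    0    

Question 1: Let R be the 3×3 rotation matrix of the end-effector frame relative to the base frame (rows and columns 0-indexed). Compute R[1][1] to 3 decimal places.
End-effector y-axis (col 1 of R) = (0.0000,-1.0000,0.0000)
R[1][1] = -1.0000

-1.000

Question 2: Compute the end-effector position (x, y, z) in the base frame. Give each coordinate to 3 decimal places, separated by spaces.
after link 1: o_1 = (4.3301, 2.5000, 1.0000)
after link 2: o_2 = (6.0622, 3.5000, 3.0000)
after link 3: o_3 = (7.5622, 0.9019, 7.0000)
after link 4: o_4 = (4.5622, 0.9019, 9.0000)

4.562 0.902 9.000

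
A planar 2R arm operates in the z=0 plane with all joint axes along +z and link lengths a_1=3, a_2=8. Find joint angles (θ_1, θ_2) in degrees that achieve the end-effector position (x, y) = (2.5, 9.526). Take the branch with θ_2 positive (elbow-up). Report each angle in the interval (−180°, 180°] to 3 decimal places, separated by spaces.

cos θ_2 = (96.9947−3²−8²)/(2·3·8) = 0.4999; θ_2 = 60.0073° (elbow-up)
β = atan2(9.5260,2.5000) = 75.2949°; ψ = atan2(6.9287,6.9991) = 44.7104°
θ_1 = β − ψ = 30.5845°

30.585 60.007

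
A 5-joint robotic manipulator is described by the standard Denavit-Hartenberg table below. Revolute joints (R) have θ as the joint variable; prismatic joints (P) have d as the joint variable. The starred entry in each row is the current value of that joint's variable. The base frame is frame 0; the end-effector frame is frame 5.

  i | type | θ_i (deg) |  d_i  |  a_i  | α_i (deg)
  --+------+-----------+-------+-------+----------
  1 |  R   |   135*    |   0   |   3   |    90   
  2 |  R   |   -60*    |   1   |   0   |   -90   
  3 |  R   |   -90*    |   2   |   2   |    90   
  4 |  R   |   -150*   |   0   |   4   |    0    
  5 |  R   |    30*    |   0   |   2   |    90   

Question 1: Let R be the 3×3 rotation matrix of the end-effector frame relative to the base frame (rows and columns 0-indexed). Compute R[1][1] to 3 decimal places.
-0.354

End-effector y-axis (col 1 of R) = (0.3536,-0.3536,0.8660)
R[1][1] = -0.3536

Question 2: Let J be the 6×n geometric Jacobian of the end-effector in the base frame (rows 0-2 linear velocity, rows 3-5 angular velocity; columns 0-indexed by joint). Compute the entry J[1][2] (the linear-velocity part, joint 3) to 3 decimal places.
-0.871

axis z_2 = (-0.6124,0.6124,0.5000); lever o_n−o_2 = (-0.6817,-2.8030,-0.8660)
cross product → J_v[:, 2] = (0.8712,-0.8712,2.1340)
J_ω[:, 2] = z_2
entry J[1][2] = -0.8712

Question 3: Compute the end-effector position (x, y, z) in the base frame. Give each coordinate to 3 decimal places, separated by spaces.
-2.096 0.025 -0.866

after link 1: o_1 = (-2.1213, 2.1213, 0.0000)
after link 2: o_2 = (-1.4142, 2.8284, 0.0000)
after link 3: o_3 = (-1.2247, 5.4674, 1.0000)
after link 4: o_4 = (-2.4495, 1.7932, 0.0000)
after link 5: o_5 = (-2.0959, 0.0254, -0.8660)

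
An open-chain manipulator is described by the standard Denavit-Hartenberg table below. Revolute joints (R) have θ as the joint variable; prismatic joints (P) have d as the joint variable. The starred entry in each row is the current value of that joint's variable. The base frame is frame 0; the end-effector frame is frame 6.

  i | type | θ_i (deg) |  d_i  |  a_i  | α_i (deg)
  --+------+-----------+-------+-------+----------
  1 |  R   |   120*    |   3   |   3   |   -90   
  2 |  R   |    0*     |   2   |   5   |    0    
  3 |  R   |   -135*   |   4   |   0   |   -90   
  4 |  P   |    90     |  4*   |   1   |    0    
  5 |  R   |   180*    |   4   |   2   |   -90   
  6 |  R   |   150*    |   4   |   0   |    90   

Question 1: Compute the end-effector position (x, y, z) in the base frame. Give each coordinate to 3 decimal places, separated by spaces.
after link 1: o_1 = (-1.5000, 2.5981, 3.0000)
after link 2: o_2 = (-5.7321, 5.9282, 3.0000)
after link 3: o_3 = (-9.1962, 3.9282, 3.0000)
after link 4: o_4 = (-9.7443, 6.8777, 5.8284)
after link 5: o_5 = (-12.8906, 8.3272, 8.6569)
after link 6: o_6 = (-11.4764, 5.8777, 11.4853)

-11.476 5.878 11.485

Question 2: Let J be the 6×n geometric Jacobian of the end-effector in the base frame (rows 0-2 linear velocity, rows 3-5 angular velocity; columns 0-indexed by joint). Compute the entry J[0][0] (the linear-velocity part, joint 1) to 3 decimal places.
axis z_0 = ẑ; lever o_n−o_0 = (-11.4764,5.8777,11.4853)
cross product → J_v[:, 0] = (-5.8777,-11.4764,0.0000)
J_ω[:, 0] = z_0
entry J[0][0] = -5.8777

-5.878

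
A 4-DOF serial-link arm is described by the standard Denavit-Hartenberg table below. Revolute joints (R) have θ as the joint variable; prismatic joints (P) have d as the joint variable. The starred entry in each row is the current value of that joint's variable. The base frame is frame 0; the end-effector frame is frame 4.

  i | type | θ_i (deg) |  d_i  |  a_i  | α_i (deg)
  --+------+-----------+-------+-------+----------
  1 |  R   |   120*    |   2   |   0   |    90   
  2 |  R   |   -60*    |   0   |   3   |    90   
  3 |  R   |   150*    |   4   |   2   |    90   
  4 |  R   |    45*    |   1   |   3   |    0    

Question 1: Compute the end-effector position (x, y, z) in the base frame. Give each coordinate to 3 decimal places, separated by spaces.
5.202 -3.158 -1.001

after link 1: o_1 = (0.0000, 0.0000, 2.0000)
after link 2: o_2 = (-0.7500, 1.2990, -0.5981)
after link 3: o_3 = (2.2811, -1.9510, -1.0981)
after link 4: o_4 = (5.2025, -3.1576, -1.0008)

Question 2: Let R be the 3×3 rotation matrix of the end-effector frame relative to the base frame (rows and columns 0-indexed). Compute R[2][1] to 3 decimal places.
-0.884

End-effector y-axis (col 1 of R) = (-0.1531,-0.4419,-0.8839)
R[2][1] = -0.8839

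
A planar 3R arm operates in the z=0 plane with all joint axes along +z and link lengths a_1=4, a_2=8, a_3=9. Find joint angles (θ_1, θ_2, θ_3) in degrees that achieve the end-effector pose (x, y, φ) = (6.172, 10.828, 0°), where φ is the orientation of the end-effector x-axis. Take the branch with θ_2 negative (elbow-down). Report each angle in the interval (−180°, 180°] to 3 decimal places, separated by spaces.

135.009 -45.015 -89.994

wrist centre = target − a_3·(cos φ, sin φ) = (-2.8280, 10.8280)
cos θ_2 = (125.2432−4²−8²)/(2·4·8) = 0.7069; θ_2 = -45.0148° (elbow-down)
β = atan2(10.8280,-2.8280) = 104.6372°; ψ = atan2(-5.6583,9.6554) = -30.3714°
θ_1 = β − ψ = 135.0087°
θ_3 = φ − θ_1 − θ_2 = -89.9939° (wrapped to (-180°,180°])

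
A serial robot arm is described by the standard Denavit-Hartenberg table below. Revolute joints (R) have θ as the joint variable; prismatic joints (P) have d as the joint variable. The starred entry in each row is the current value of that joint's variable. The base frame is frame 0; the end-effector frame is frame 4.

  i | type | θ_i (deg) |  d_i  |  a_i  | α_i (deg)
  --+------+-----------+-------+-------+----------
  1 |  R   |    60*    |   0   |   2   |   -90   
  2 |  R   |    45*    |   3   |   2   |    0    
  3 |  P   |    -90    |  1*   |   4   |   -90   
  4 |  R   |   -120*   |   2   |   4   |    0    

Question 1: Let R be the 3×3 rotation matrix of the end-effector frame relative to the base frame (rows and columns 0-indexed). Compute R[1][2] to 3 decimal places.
0.612

End-effector z-axis (col 2 of R) = (0.3536,0.6124,-0.7071)
R[1][2] = 0.6124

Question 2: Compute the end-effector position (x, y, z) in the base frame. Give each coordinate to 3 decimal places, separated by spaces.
after link 1: o_1 = (1.0000, 1.7321, 0.0000)
after link 2: o_2 = (-0.8910, 4.4568, -1.4142)
after link 3: o_3 = (-0.3428, 7.4063, 1.4142)
after link 4: o_4 = (-3.3428, 9.1383, -1.4142)

-3.343 9.138 -1.414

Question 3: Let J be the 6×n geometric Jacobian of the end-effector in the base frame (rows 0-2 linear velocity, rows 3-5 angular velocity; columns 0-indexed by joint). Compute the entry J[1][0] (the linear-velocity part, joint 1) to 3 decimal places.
axis z_0 = ẑ; lever o_n−o_0 = (-3.3428,9.1383,-1.4142)
cross product → J_v[:, 0] = (-9.1383,-3.3428,0.0000)
J_ω[:, 0] = z_0
entry J[1][0] = -3.3428

-3.343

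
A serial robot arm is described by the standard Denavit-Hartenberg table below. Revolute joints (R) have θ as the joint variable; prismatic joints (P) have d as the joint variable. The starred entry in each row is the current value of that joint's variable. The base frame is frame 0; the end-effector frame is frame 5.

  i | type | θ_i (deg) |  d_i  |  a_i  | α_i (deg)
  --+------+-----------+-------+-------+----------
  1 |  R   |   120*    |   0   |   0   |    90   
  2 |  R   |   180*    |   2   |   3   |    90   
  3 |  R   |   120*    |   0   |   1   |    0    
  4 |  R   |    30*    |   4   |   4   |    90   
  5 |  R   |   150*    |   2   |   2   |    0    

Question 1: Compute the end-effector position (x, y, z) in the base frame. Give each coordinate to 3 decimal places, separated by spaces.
after link 1: o_1 = (0.0000, 0.0000, 0.0000)
after link 2: o_2 = (3.2321, -1.5981, 0.0000)
after link 3: o_3 = (3.7321, -0.7321, 0.0000)
after link 4: o_4 = (3.7321, 3.2679, 4.0000)
after link 5: o_5 = (5.7321, 1.5359, 5.0000)

5.732 1.536 5.000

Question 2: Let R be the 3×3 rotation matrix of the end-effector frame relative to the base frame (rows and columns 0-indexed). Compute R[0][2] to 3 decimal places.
1.000

End-effector z-axis (col 2 of R) = (1.0000,-0.0000,0.0000)
R[0][2] = 1.0000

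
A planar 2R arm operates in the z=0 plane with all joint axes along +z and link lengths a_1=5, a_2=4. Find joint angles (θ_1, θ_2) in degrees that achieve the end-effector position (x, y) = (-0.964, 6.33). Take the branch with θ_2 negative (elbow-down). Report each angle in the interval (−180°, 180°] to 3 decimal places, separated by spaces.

cos θ_2 = (40.9982−5²−4²)/(2·5·4) = -0.0000; θ_2 = -90.0026° (elbow-down)
β = atan2(6.3300,-0.9640) = 98.6591°; ψ = atan2(-4.0000,4.9998) = -38.6608°
θ_1 = β − ψ = 137.3199°

137.320 -90.003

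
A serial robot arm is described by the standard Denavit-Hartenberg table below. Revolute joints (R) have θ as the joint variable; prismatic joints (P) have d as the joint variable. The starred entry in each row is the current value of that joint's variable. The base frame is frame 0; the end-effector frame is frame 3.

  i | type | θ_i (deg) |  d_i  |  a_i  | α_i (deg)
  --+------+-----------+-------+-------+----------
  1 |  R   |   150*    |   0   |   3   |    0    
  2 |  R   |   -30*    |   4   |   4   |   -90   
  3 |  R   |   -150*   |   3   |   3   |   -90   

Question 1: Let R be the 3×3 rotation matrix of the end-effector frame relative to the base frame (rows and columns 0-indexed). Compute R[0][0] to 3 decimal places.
End-effector x-axis (col 0 of R) = (0.4330,-0.7500,0.5000)
R[0][0] = 0.4330

0.433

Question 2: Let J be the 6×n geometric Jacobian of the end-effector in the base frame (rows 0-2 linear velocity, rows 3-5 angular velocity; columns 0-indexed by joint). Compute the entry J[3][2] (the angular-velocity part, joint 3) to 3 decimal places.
axis z_2 = (-0.8660,-0.5000,0.0000); lever o_n−o_2 = (-1.2990,-3.7500,1.5000)
cross product → J_v[:, 2] = (-0.7500,1.2990,2.5981)
J_ω[:, 2] = z_2
entry J[3][2] = -0.8660

-0.866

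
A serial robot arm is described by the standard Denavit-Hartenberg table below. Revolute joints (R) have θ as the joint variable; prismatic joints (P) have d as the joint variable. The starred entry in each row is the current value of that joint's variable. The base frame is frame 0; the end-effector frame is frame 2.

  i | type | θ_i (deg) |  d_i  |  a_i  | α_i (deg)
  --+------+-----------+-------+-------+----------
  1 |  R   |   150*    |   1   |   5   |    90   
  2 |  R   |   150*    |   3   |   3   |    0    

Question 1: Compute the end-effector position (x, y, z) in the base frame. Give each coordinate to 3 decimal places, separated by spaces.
-0.580 3.799 2.500

after link 1: o_1 = (-4.3301, 2.5000, 1.0000)
after link 2: o_2 = (-0.5801, 3.7990, 2.5000)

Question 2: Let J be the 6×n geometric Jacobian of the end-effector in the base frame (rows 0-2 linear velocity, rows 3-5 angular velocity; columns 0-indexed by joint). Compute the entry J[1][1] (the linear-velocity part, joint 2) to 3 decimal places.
axis z_1 = (0.5000,0.8660,0.0000); lever o_n−o_1 = (3.7500,1.2990,1.5000)
cross product → J_v[:, 1] = (1.2990,-0.7500,-2.5981)
J_ω[:, 1] = z_1
entry J[1][1] = -0.7500

-0.750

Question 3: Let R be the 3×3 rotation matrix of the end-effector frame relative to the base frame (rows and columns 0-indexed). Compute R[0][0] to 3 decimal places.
0.750

End-effector x-axis (col 0 of R) = (0.7500,-0.4330,0.5000)
R[0][0] = 0.7500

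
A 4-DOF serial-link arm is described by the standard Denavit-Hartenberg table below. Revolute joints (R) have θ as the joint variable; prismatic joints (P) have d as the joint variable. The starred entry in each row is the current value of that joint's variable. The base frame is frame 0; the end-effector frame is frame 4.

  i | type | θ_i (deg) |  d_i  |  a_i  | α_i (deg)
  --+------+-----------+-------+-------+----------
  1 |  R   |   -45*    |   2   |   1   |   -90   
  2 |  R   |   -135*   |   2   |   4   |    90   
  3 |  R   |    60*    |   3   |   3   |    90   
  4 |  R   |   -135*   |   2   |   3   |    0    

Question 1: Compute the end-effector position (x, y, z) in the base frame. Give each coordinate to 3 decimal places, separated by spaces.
-1.573 4.063 5.743

after link 1: o_1 = (0.7071, -0.7071, 2.0000)
after link 2: o_2 = (0.1213, 2.7071, 4.8284)
after link 3: o_3 = (-0.2916, 6.7942, 3.7678)
after link 4: o_4 = (-1.5727, 4.0631, 5.7425)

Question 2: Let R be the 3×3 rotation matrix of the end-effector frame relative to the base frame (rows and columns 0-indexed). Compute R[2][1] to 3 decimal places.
End-effector y-axis (col 1 of R) = (0.6098,0.2562,0.7500)
R[2][1] = 0.7500

0.750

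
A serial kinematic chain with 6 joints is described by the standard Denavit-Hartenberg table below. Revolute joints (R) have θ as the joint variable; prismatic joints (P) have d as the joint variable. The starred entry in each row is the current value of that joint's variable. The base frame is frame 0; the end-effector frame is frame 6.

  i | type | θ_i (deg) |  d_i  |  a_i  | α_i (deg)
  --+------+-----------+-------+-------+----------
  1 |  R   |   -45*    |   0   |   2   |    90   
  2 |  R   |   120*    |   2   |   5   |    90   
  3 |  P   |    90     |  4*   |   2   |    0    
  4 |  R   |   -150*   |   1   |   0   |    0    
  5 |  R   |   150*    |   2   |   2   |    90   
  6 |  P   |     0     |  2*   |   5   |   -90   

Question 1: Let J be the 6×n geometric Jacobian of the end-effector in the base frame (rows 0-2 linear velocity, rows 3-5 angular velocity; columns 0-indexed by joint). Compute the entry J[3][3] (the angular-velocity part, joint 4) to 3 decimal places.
0.612

axis z_3 = (0.6124,-0.6124,0.5000); lever o_n−o_3 = (-3.8197,-6.0798,3.2321)
cross product → J_v[:, 3] = (1.0607,-3.8891,-6.0622)
J_ω[:, 3] = z_3
entry J[3][3] = 0.6124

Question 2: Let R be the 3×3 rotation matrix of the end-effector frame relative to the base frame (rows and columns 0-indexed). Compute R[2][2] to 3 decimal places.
End-effector z-axis (col 2 of R) = (0.6124,-0.6124,0.5000)
R[2][2] = 0.5000

0.500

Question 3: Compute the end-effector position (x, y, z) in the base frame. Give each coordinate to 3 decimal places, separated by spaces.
-4.552 -11.004 9.562

after link 1: o_1 = (1.4142, -1.4142, 0.0000)
after link 2: o_2 = (-1.7678, -1.0607, 4.3301)
after link 3: o_3 = (-0.7325, -4.9244, 6.3301)
after link 4: o_4 = (-0.1201, -5.5367, 6.8301)
after link 5: o_5 = (-0.3096, -8.1757, 7.8301)
after link 6: o_6 = (-4.5522, -11.0041, 9.5622)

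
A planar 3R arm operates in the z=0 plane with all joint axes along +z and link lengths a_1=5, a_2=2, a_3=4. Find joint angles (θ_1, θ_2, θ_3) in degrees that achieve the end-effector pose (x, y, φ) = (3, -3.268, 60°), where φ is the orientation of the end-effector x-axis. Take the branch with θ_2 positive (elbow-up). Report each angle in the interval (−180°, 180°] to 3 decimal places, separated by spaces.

-89.999 29.996 120.003

wrist centre = target − a_3·(cos φ, sin φ) = (1.0000, -6.7321)
cos θ_2 = (46.3212−5²−2²)/(2·5·2) = 0.8661; θ_2 = 29.9961° (elbow-up)
β = atan2(-6.7321,1.0000) = -81.5509°; ψ = atan2(0.9999,6.7321) = 8.4480°
θ_1 = β − ψ = -89.9990°
θ_3 = φ − θ_1 − θ_2 = 120.0029° (wrapped to (-180°,180°])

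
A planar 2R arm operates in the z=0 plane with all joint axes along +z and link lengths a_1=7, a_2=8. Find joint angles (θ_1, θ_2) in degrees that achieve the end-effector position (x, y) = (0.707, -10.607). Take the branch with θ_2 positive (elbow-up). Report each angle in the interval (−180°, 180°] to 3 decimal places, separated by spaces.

-134.998 89.996

cos θ_2 = (113.0083−7²−8²)/(2·7·8) = 0.0001; θ_2 = 89.9958° (elbow-up)
β = atan2(-10.6070,0.7070) = -86.1866°; ψ = atan2(8.0000,7.0006) = 48.8117°
θ_1 = β − ψ = -134.9983°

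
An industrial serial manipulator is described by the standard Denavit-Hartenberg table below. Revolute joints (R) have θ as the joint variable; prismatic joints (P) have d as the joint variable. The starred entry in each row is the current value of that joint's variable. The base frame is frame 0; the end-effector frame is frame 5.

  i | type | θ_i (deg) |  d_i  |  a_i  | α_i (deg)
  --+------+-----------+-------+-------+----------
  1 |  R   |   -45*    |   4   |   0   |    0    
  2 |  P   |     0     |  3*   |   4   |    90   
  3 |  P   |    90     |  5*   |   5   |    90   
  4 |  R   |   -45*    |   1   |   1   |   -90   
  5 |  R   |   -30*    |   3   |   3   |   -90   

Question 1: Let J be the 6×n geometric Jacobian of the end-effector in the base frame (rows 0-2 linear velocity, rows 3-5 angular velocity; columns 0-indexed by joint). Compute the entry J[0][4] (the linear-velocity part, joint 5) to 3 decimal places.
-1.087

axis z_4 = (-0.5000,-0.5000,0.7071); lever o_n−o_4 = (0.8597,-1.2616,3.9584)
cross product → J_v[:, 4] = (-1.0871,2.5871,1.0607)
J_ω[:, 4] = z_4
entry J[0][4] = -1.0871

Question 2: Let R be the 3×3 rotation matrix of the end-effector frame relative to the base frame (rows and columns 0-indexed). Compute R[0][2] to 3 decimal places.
End-effector z-axis (col 2 of R) = (-0.3624,0.8624,0.3536)
R[0][2] = -0.3624

-0.362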